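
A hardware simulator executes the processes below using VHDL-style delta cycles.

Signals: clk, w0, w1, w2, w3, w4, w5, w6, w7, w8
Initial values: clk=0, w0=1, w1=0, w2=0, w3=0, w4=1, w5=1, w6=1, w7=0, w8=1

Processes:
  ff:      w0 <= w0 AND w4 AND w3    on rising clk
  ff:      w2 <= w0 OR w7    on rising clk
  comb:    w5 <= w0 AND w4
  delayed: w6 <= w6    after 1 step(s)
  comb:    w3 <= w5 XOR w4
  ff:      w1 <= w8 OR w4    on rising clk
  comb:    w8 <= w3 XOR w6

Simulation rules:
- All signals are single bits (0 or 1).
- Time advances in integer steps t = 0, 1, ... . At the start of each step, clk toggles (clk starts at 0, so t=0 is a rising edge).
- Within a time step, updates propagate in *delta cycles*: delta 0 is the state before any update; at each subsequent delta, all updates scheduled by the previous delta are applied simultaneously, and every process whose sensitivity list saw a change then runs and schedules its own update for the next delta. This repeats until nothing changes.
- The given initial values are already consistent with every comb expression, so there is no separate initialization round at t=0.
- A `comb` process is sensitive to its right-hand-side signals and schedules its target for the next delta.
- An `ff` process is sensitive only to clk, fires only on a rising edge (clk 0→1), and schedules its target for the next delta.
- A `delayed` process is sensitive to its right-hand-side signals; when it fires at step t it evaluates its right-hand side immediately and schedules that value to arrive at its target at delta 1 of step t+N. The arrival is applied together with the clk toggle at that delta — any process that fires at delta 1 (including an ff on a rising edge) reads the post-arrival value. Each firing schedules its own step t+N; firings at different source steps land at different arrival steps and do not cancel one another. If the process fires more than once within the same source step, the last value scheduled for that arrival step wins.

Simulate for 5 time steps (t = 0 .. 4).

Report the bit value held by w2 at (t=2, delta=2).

0

t0.Δ0 w6=1 w8=1 w1=0 w3=0 w5=1 w7=0 w2=0 w4=1 clk=0 w0=1
t0.Δ1 w6=1 w8=1 w1=0 w3=0 w5=1 w7=0 w2=0 w4=1 clk=1 w0=1
t0.Δ2 w6=1 w8=1 w1=1 w3=0 w5=1 w7=0 w2=1 w4=1 clk=1 w0=0
t0.Δ3 w6=1 w8=1 w1=1 w3=0 w5=0 w7=0 w2=1 w4=1 clk=1 w0=0
t0.Δ4 w6=1 w8=1 w1=1 w3=1 w5=0 w7=0 w2=1 w4=1 clk=1 w0=0
t0.Δ5 w6=1 w8=0 w1=1 w3=1 w5=0 w7=0 w2=1 w4=1 clk=1 w0=0
t1.Δ0 w6=1 w8=0 w1=1 w3=1 w5=0 w7=0 w2=1 w4=1 clk=1 w0=0
t1.Δ1 w6=1 w8=0 w1=1 w3=1 w5=0 w7=0 w2=1 w4=1 clk=0 w0=0
t2.Δ0 w6=1 w8=0 w1=1 w3=1 w5=0 w7=0 w2=1 w4=1 clk=0 w0=0
t2.Δ1 w6=1 w8=0 w1=1 w3=1 w5=0 w7=0 w2=1 w4=1 clk=1 w0=0
t2.Δ2 w6=1 w8=0 w1=1 w3=1 w5=0 w7=0 w2=0 w4=1 clk=1 w0=0
t3.Δ0 w6=1 w8=0 w1=1 w3=1 w5=0 w7=0 w2=0 w4=1 clk=1 w0=0
t3.Δ1 w6=1 w8=0 w1=1 w3=1 w5=0 w7=0 w2=0 w4=1 clk=0 w0=0
t4.Δ0 w6=1 w8=0 w1=1 w3=1 w5=0 w7=0 w2=0 w4=1 clk=0 w0=0
t4.Δ1 w6=1 w8=0 w1=1 w3=1 w5=0 w7=0 w2=0 w4=1 clk=1 w0=0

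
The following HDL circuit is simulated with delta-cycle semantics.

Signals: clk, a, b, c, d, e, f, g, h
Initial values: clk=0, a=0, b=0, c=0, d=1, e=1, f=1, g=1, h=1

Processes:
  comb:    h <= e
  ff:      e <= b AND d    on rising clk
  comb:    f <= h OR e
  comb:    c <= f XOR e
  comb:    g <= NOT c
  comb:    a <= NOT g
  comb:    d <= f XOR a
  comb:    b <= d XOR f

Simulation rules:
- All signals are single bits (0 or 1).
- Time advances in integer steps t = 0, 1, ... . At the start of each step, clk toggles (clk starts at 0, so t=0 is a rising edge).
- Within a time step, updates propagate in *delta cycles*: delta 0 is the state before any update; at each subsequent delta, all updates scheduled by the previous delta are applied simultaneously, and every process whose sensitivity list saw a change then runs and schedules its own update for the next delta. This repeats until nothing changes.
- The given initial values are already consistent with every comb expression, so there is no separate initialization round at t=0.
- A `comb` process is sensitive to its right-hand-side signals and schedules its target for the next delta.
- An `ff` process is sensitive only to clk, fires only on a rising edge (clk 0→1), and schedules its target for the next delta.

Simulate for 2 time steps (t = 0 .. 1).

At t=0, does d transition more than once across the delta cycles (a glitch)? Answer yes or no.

t=0 Δ0: e=1 clk=0 b=0 d=1 a=0 f=1 g=1 h=1 c=0
  Δ1: clk:0→1
  Δ2: e:1→0
  Δ3: h:1→0, c:0→1
  Δ4: f:1→0, g:1→0
  Δ5: b:0→1, d:1→0, a:0→1, c:1→0
  Δ6: b:1→0, d:0→1, g:0→1
  Δ7: b:0→1, a:1→0
  Δ8: d:1→0
  Δ9: b:1→0
  (9Δ to stable)
t=1 Δ0: e=0 clk=1 b=0 d=0 a=0 f=0 g=1 h=0 c=0
  Δ1: clk:1→0
  (1Δ to stable)

yes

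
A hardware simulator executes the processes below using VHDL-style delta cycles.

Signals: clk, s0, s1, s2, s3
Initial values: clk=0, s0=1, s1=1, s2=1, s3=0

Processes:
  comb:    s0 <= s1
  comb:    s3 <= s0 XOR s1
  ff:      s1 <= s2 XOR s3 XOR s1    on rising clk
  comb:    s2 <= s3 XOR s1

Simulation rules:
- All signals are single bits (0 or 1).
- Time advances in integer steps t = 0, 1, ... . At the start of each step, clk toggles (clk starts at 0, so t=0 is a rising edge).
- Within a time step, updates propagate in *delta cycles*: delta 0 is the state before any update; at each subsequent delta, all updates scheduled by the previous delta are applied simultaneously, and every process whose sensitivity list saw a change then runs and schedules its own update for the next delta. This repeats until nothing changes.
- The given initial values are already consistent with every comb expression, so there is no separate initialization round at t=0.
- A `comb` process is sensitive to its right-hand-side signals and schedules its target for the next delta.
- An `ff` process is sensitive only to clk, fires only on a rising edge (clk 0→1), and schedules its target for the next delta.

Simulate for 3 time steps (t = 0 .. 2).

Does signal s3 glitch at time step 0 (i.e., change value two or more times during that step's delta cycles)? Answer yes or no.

t=0 Δ0: s2=1 s1=1 s0=1 clk=0 s3=0
  Δ1: clk:0→1
  Δ2: s1:1→0
  Δ3: s2:1→0, s0:1→0, s3:0→1
  Δ4: s2:0→1, s3:1→0
  Δ5: s2:1→0
  (5Δ to stable)
t=1 Δ0: s2=0 s1=0 s0=0 clk=1 s3=0
  Δ1: clk:1→0
  (1Δ to stable)
t=2 Δ0: s2=0 s1=0 s0=0 clk=0 s3=0
  Δ1: clk:0→1
  (1Δ to stable)

yes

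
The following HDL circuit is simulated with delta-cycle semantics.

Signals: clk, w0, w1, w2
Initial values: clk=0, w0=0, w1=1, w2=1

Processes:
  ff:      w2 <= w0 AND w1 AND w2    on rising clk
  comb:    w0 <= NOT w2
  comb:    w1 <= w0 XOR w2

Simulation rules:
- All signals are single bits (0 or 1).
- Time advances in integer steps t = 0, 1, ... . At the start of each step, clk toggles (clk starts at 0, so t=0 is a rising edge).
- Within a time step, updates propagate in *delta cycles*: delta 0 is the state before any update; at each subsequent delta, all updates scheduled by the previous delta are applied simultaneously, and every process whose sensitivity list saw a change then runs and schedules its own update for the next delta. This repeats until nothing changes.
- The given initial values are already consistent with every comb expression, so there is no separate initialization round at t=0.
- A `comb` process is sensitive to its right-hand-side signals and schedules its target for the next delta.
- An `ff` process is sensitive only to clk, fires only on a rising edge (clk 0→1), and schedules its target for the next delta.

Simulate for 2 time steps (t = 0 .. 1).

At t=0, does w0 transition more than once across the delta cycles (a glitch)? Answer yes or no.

[bits: w0,clk,w2,w1]
t=0: Δ0=0011 Δ1=0111 Δ2=0101 Δ3=1100 Δ4=1101 | 4Δ
t=1: Δ0=1101 Δ1=1001 | 1Δ

no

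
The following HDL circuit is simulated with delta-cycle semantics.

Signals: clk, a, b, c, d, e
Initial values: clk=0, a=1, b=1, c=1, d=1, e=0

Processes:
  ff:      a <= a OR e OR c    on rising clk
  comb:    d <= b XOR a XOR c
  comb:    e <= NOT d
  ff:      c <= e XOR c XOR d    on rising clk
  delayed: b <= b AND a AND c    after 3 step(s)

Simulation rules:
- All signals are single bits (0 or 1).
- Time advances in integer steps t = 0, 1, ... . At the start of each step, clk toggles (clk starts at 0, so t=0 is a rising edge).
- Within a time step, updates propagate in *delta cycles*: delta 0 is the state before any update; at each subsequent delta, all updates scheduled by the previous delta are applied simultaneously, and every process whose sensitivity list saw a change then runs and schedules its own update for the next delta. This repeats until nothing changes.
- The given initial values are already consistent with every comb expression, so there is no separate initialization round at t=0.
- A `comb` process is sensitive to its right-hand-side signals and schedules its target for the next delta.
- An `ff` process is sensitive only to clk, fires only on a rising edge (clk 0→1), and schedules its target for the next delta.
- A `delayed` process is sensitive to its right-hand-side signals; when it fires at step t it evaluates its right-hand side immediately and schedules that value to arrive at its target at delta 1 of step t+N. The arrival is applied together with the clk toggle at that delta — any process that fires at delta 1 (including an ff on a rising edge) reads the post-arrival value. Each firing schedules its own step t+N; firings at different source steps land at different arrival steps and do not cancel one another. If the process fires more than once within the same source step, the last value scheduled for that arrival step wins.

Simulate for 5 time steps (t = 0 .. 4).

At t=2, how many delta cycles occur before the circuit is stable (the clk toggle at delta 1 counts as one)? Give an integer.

4

t=0 Δ0: a=1 b=1 clk=0 e=0 c=1 d=1
  Δ1: clk:0→1
  Δ2: c:1→0
  Δ3: d:1→0
  Δ4: e:0→1
  (4Δ to stable)
t=1 Δ0: a=1 b=1 clk=1 e=1 c=0 d=0
  Δ1: clk:1→0
  (1Δ to stable)
t=2 Δ0: a=1 b=1 clk=0 e=1 c=0 d=0
  Δ1: clk:0→1
  Δ2: c:0→1
  Δ3: d:0→1
  Δ4: e:1→0
  (4Δ to stable)
t=3 Δ0: a=1 b=1 clk=1 e=0 c=1 d=1
  Δ1: b:1→0, clk:1→0
  Δ2: d:1→0
  Δ3: e:0→1
  (3Δ to stable)
t=4 Δ0: a=1 b=0 clk=0 e=1 c=1 d=0
  Δ1: clk:0→1
  Δ2: c:1→0
  Δ3: d:0→1
  Δ4: e:1→0
  (4Δ to stable)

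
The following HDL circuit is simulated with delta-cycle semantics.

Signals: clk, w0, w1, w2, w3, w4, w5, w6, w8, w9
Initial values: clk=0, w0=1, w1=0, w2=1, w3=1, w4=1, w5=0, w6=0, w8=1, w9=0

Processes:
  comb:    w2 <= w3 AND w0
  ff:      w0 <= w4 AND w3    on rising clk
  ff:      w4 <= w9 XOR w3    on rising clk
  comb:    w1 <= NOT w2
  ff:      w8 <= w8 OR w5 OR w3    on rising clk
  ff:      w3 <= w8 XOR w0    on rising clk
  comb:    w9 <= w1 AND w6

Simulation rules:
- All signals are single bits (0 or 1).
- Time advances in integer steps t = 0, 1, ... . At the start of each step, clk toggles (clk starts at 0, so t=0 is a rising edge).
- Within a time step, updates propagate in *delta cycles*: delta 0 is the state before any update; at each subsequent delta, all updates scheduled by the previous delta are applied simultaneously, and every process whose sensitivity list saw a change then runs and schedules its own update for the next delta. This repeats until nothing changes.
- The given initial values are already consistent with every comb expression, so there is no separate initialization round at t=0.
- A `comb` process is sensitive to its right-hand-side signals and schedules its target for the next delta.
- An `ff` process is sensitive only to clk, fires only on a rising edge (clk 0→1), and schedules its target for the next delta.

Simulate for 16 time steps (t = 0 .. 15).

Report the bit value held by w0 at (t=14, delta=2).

0

t0.Δ0 w2=1 w9=0 w1=0 w3=1 w5=0 w0=1 w8=1 clk=0 w4=1 w6=0
t0.Δ1 w2=1 w9=0 w1=0 w3=1 w5=0 w0=1 w8=1 clk=1 w4=1 w6=0
t0.Δ2 w2=1 w9=0 w1=0 w3=0 w5=0 w0=1 w8=1 clk=1 w4=1 w6=0
t0.Δ3 w2=0 w9=0 w1=0 w3=0 w5=0 w0=1 w8=1 clk=1 w4=1 w6=0
t0.Δ4 w2=0 w9=0 w1=1 w3=0 w5=0 w0=1 w8=1 clk=1 w4=1 w6=0
t1.Δ0 w2=0 w9=0 w1=1 w3=0 w5=0 w0=1 w8=1 clk=1 w4=1 w6=0
t1.Δ1 w2=0 w9=0 w1=1 w3=0 w5=0 w0=1 w8=1 clk=0 w4=1 w6=0
t2.Δ0 w2=0 w9=0 w1=1 w3=0 w5=0 w0=1 w8=1 clk=0 w4=1 w6=0
t2.Δ1 w2=0 w9=0 w1=1 w3=0 w5=0 w0=1 w8=1 clk=1 w4=1 w6=0
t2.Δ2 w2=0 w9=0 w1=1 w3=0 w5=0 w0=0 w8=1 clk=1 w4=0 w6=0
t3.Δ0 w2=0 w9=0 w1=1 w3=0 w5=0 w0=0 w8=1 clk=1 w4=0 w6=0
t3.Δ1 w2=0 w9=0 w1=1 w3=0 w5=0 w0=0 w8=1 clk=0 w4=0 w6=0
t4.Δ0 w2=0 w9=0 w1=1 w3=0 w5=0 w0=0 w8=1 clk=0 w4=0 w6=0
t4.Δ1 w2=0 w9=0 w1=1 w3=0 w5=0 w0=0 w8=1 clk=1 w4=0 w6=0
t4.Δ2 w2=0 w9=0 w1=1 w3=1 w5=0 w0=0 w8=1 clk=1 w4=0 w6=0
t5.Δ0 w2=0 w9=0 w1=1 w3=1 w5=0 w0=0 w8=1 clk=1 w4=0 w6=0
t5.Δ1 w2=0 w9=0 w1=1 w3=1 w5=0 w0=0 w8=1 clk=0 w4=0 w6=0
t6.Δ0 w2=0 w9=0 w1=1 w3=1 w5=0 w0=0 w8=1 clk=0 w4=0 w6=0
t6.Δ1 w2=0 w9=0 w1=1 w3=1 w5=0 w0=0 w8=1 clk=1 w4=0 w6=0
t6.Δ2 w2=0 w9=0 w1=1 w3=1 w5=0 w0=0 w8=1 clk=1 w4=1 w6=0
t7.Δ0 w2=0 w9=0 w1=1 w3=1 w5=0 w0=0 w8=1 clk=1 w4=1 w6=0
t7.Δ1 w2=0 w9=0 w1=1 w3=1 w5=0 w0=0 w8=1 clk=0 w4=1 w6=0
t8.Δ0 w2=0 w9=0 w1=1 w3=1 w5=0 w0=0 w8=1 clk=0 w4=1 w6=0
t8.Δ1 w2=0 w9=0 w1=1 w3=1 w5=0 w0=0 w8=1 clk=1 w4=1 w6=0
t8.Δ2 w2=0 w9=0 w1=1 w3=1 w5=0 w0=1 w8=1 clk=1 w4=1 w6=0
t8.Δ3 w2=1 w9=0 w1=1 w3=1 w5=0 w0=1 w8=1 clk=1 w4=1 w6=0
t8.Δ4 w2=1 w9=0 w1=0 w3=1 w5=0 w0=1 w8=1 clk=1 w4=1 w6=0
t9.Δ0 w2=1 w9=0 w1=0 w3=1 w5=0 w0=1 w8=1 clk=1 w4=1 w6=0
t9.Δ1 w2=1 w9=0 w1=0 w3=1 w5=0 w0=1 w8=1 clk=0 w4=1 w6=0
t10.Δ0 w2=1 w9=0 w1=0 w3=1 w5=0 w0=1 w8=1 clk=0 w4=1 w6=0
t10.Δ1 w2=1 w9=0 w1=0 w3=1 w5=0 w0=1 w8=1 clk=1 w4=1 w6=0
t10.Δ2 w2=1 w9=0 w1=0 w3=0 w5=0 w0=1 w8=1 clk=1 w4=1 w6=0
t10.Δ3 w2=0 w9=0 w1=0 w3=0 w5=0 w0=1 w8=1 clk=1 w4=1 w6=0
t10.Δ4 w2=0 w9=0 w1=1 w3=0 w5=0 w0=1 w8=1 clk=1 w4=1 w6=0
t11.Δ0 w2=0 w9=0 w1=1 w3=0 w5=0 w0=1 w8=1 clk=1 w4=1 w6=0
t11.Δ1 w2=0 w9=0 w1=1 w3=0 w5=0 w0=1 w8=1 clk=0 w4=1 w6=0
t12.Δ0 w2=0 w9=0 w1=1 w3=0 w5=0 w0=1 w8=1 clk=0 w4=1 w6=0
t12.Δ1 w2=0 w9=0 w1=1 w3=0 w5=0 w0=1 w8=1 clk=1 w4=1 w6=0
t12.Δ2 w2=0 w9=0 w1=1 w3=0 w5=0 w0=0 w8=1 clk=1 w4=0 w6=0
t13.Δ0 w2=0 w9=0 w1=1 w3=0 w5=0 w0=0 w8=1 clk=1 w4=0 w6=0
t13.Δ1 w2=0 w9=0 w1=1 w3=0 w5=0 w0=0 w8=1 clk=0 w4=0 w6=0
t14.Δ0 w2=0 w9=0 w1=1 w3=0 w5=0 w0=0 w8=1 clk=0 w4=0 w6=0
t14.Δ1 w2=0 w9=0 w1=1 w3=0 w5=0 w0=0 w8=1 clk=1 w4=0 w6=0
t14.Δ2 w2=0 w9=0 w1=1 w3=1 w5=0 w0=0 w8=1 clk=1 w4=0 w6=0
t15.Δ0 w2=0 w9=0 w1=1 w3=1 w5=0 w0=0 w8=1 clk=1 w4=0 w6=0
t15.Δ1 w2=0 w9=0 w1=1 w3=1 w5=0 w0=0 w8=1 clk=0 w4=0 w6=0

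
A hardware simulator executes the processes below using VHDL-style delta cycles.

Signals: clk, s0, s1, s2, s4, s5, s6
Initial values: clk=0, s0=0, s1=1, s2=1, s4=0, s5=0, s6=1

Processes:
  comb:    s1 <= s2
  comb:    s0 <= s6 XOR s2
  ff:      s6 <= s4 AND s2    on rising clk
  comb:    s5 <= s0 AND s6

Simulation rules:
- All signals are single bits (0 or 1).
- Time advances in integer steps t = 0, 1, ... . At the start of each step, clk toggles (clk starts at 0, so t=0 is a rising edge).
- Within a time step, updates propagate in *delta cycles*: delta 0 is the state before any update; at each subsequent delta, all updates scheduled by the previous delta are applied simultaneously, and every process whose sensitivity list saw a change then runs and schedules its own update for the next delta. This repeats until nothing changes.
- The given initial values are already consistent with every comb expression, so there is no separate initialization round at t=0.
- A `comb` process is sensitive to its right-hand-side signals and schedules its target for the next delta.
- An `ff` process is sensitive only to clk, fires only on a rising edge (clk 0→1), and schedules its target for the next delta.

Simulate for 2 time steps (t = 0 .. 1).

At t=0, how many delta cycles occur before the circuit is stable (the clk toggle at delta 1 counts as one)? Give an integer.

3

t=0 Δ0: s2=1 s6=1 clk=0 s5=0 s1=1 s0=0 s4=0
  Δ1: clk:0→1
  Δ2: s6:1→0
  Δ3: s0:0→1
  (3Δ to stable)
t=1 Δ0: s2=1 s6=0 clk=1 s5=0 s1=1 s0=1 s4=0
  Δ1: clk:1→0
  (1Δ to stable)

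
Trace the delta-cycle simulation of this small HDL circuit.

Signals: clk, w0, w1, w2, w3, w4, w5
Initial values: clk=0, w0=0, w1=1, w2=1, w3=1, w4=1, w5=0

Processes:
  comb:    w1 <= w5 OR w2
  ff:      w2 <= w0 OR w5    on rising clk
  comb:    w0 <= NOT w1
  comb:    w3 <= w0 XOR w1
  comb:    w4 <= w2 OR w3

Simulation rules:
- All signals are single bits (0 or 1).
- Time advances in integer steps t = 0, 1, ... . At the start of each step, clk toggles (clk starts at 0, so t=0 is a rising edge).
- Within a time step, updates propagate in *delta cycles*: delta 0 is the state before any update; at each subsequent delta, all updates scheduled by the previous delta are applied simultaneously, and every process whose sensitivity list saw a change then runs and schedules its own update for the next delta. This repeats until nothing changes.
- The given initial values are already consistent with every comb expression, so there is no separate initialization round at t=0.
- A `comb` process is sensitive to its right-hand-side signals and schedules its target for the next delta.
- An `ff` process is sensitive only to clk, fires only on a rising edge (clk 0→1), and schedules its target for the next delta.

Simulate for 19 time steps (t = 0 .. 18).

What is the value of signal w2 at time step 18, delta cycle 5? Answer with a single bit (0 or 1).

t=0 Δ0: w3=1 w2=1 w0=0 w1=1 w5=0 w4=1 clk=0
  Δ1: clk:0→1
  Δ2: w2:1→0
  Δ3: w1:1→0
  Δ4: w3:1→0, w0:0→1
  Δ5: w3:0→1, w4:1→0
  Δ6: w4:0→1
  (6Δ to stable)
t=1 Δ0: w3=1 w2=0 w0=1 w1=0 w5=0 w4=1 clk=1
  Δ1: clk:1→0
  (1Δ to stable)
t=2 Δ0: w3=1 w2=0 w0=1 w1=0 w5=0 w4=1 clk=0
  Δ1: clk:0→1
  Δ2: w2:0→1
  Δ3: w1:0→1
  Δ4: w3:1→0, w0:1→0
  Δ5: w3:0→1
  (5Δ to stable)
t=3 Δ0: w3=1 w2=1 w0=0 w1=1 w5=0 w4=1 clk=1
  Δ1: clk:1→0
  (1Δ to stable)
t=4 Δ0: w3=1 w2=1 w0=0 w1=1 w5=0 w4=1 clk=0
  Δ1: clk:0→1
  Δ2: w2:1→0
  Δ3: w1:1→0
  Δ4: w3:1→0, w0:0→1
  Δ5: w3:0→1, w4:1→0
  Δ6: w4:0→1
  (6Δ to stable)
t=5 Δ0: w3=1 w2=0 w0=1 w1=0 w5=0 w4=1 clk=1
  Δ1: clk:1→0
  (1Δ to stable)
t=6 Δ0: w3=1 w2=0 w0=1 w1=0 w5=0 w4=1 clk=0
  Δ1: clk:0→1
  Δ2: w2:0→1
  Δ3: w1:0→1
  Δ4: w3:1→0, w0:1→0
  Δ5: w3:0→1
  (5Δ to stable)
t=7 Δ0: w3=1 w2=1 w0=0 w1=1 w5=0 w4=1 clk=1
  Δ1: clk:1→0
  (1Δ to stable)
t=8 Δ0: w3=1 w2=1 w0=0 w1=1 w5=0 w4=1 clk=0
  Δ1: clk:0→1
  Δ2: w2:1→0
  Δ3: w1:1→0
  Δ4: w3:1→0, w0:0→1
  Δ5: w3:0→1, w4:1→0
  Δ6: w4:0→1
  (6Δ to stable)
t=9 Δ0: w3=1 w2=0 w0=1 w1=0 w5=0 w4=1 clk=1
  Δ1: clk:1→0
  (1Δ to stable)
t=10 Δ0: w3=1 w2=0 w0=1 w1=0 w5=0 w4=1 clk=0
  Δ1: clk:0→1
  Δ2: w2:0→1
  Δ3: w1:0→1
  Δ4: w3:1→0, w0:1→0
  Δ5: w3:0→1
  (5Δ to stable)
t=11 Δ0: w3=1 w2=1 w0=0 w1=1 w5=0 w4=1 clk=1
  Δ1: clk:1→0
  (1Δ to stable)
t=12 Δ0: w3=1 w2=1 w0=0 w1=1 w5=0 w4=1 clk=0
  Δ1: clk:0→1
  Δ2: w2:1→0
  Δ3: w1:1→0
  Δ4: w3:1→0, w0:0→1
  Δ5: w3:0→1, w4:1→0
  Δ6: w4:0→1
  (6Δ to stable)
t=13 Δ0: w3=1 w2=0 w0=1 w1=0 w5=0 w4=1 clk=1
  Δ1: clk:1→0
  (1Δ to stable)
t=14 Δ0: w3=1 w2=0 w0=1 w1=0 w5=0 w4=1 clk=0
  Δ1: clk:0→1
  Δ2: w2:0→1
  Δ3: w1:0→1
  Δ4: w3:1→0, w0:1→0
  Δ5: w3:0→1
  (5Δ to stable)
t=15 Δ0: w3=1 w2=1 w0=0 w1=1 w5=0 w4=1 clk=1
  Δ1: clk:1→0
  (1Δ to stable)
t=16 Δ0: w3=1 w2=1 w0=0 w1=1 w5=0 w4=1 clk=0
  Δ1: clk:0→1
  Δ2: w2:1→0
  Δ3: w1:1→0
  Δ4: w3:1→0, w0:0→1
  Δ5: w3:0→1, w4:1→0
  Δ6: w4:0→1
  (6Δ to stable)
t=17 Δ0: w3=1 w2=0 w0=1 w1=0 w5=0 w4=1 clk=1
  Δ1: clk:1→0
  (1Δ to stable)
t=18 Δ0: w3=1 w2=0 w0=1 w1=0 w5=0 w4=1 clk=0
  Δ1: clk:0→1
  Δ2: w2:0→1
  Δ3: w1:0→1
  Δ4: w3:1→0, w0:1→0
  Δ5: w3:0→1
  (5Δ to stable)

1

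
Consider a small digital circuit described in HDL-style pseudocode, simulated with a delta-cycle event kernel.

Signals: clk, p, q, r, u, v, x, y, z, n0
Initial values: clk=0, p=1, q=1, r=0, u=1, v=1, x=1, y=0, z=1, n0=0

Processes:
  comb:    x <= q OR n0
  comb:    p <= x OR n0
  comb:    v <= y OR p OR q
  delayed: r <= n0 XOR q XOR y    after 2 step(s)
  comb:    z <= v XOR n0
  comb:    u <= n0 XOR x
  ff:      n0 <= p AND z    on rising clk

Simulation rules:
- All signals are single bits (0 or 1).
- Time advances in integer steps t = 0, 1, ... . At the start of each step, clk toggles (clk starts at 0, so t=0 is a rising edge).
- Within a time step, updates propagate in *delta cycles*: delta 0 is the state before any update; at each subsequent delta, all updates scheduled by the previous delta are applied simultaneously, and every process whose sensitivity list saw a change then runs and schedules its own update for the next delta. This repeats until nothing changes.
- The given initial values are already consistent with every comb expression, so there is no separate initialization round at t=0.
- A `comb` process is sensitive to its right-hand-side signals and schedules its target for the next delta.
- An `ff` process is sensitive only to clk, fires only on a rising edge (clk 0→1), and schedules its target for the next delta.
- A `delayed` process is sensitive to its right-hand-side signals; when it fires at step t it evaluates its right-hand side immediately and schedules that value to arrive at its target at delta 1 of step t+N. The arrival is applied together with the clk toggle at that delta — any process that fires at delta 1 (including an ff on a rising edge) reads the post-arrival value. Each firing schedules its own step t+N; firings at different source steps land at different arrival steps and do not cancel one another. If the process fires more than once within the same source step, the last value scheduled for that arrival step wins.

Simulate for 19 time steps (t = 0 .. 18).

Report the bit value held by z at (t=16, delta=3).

t0.Δ0 v=1 x=1 z=1 y=0 n0=0 u=1 clk=0 q=1 p=1 r=0
t0.Δ1 v=1 x=1 z=1 y=0 n0=0 u=1 clk=1 q=1 p=1 r=0
t0.Δ2 v=1 x=1 z=1 y=0 n0=1 u=1 clk=1 q=1 p=1 r=0
t0.Δ3 v=1 x=1 z=0 y=0 n0=1 u=0 clk=1 q=1 p=1 r=0
t1.Δ0 v=1 x=1 z=0 y=0 n0=1 u=0 clk=1 q=1 p=1 r=0
t1.Δ1 v=1 x=1 z=0 y=0 n0=1 u=0 clk=0 q=1 p=1 r=0
t2.Δ0 v=1 x=1 z=0 y=0 n0=1 u=0 clk=0 q=1 p=1 r=0
t2.Δ1 v=1 x=1 z=0 y=0 n0=1 u=0 clk=1 q=1 p=1 r=0
t2.Δ2 v=1 x=1 z=0 y=0 n0=0 u=0 clk=1 q=1 p=1 r=0
t2.Δ3 v=1 x=1 z=1 y=0 n0=0 u=1 clk=1 q=1 p=1 r=0
t3.Δ0 v=1 x=1 z=1 y=0 n0=0 u=1 clk=1 q=1 p=1 r=0
t3.Δ1 v=1 x=1 z=1 y=0 n0=0 u=1 clk=0 q=1 p=1 r=0
t4.Δ0 v=1 x=1 z=1 y=0 n0=0 u=1 clk=0 q=1 p=1 r=0
t4.Δ1 v=1 x=1 z=1 y=0 n0=0 u=1 clk=1 q=1 p=1 r=1
t4.Δ2 v=1 x=1 z=1 y=0 n0=1 u=1 clk=1 q=1 p=1 r=1
t4.Δ3 v=1 x=1 z=0 y=0 n0=1 u=0 clk=1 q=1 p=1 r=1
t5.Δ0 v=1 x=1 z=0 y=0 n0=1 u=0 clk=1 q=1 p=1 r=1
t5.Δ1 v=1 x=1 z=0 y=0 n0=1 u=0 clk=0 q=1 p=1 r=1
t6.Δ0 v=1 x=1 z=0 y=0 n0=1 u=0 clk=0 q=1 p=1 r=1
t6.Δ1 v=1 x=1 z=0 y=0 n0=1 u=0 clk=1 q=1 p=1 r=0
t6.Δ2 v=1 x=1 z=0 y=0 n0=0 u=0 clk=1 q=1 p=1 r=0
t6.Δ3 v=1 x=1 z=1 y=0 n0=0 u=1 clk=1 q=1 p=1 r=0
t7.Δ0 v=1 x=1 z=1 y=0 n0=0 u=1 clk=1 q=1 p=1 r=0
t7.Δ1 v=1 x=1 z=1 y=0 n0=0 u=1 clk=0 q=1 p=1 r=0
t8.Δ0 v=1 x=1 z=1 y=0 n0=0 u=1 clk=0 q=1 p=1 r=0
t8.Δ1 v=1 x=1 z=1 y=0 n0=0 u=1 clk=1 q=1 p=1 r=1
t8.Δ2 v=1 x=1 z=1 y=0 n0=1 u=1 clk=1 q=1 p=1 r=1
t8.Δ3 v=1 x=1 z=0 y=0 n0=1 u=0 clk=1 q=1 p=1 r=1
t9.Δ0 v=1 x=1 z=0 y=0 n0=1 u=0 clk=1 q=1 p=1 r=1
t9.Δ1 v=1 x=1 z=0 y=0 n0=1 u=0 clk=0 q=1 p=1 r=1
t10.Δ0 v=1 x=1 z=0 y=0 n0=1 u=0 clk=0 q=1 p=1 r=1
t10.Δ1 v=1 x=1 z=0 y=0 n0=1 u=0 clk=1 q=1 p=1 r=0
t10.Δ2 v=1 x=1 z=0 y=0 n0=0 u=0 clk=1 q=1 p=1 r=0
t10.Δ3 v=1 x=1 z=1 y=0 n0=0 u=1 clk=1 q=1 p=1 r=0
t11.Δ0 v=1 x=1 z=1 y=0 n0=0 u=1 clk=1 q=1 p=1 r=0
t11.Δ1 v=1 x=1 z=1 y=0 n0=0 u=1 clk=0 q=1 p=1 r=0
t12.Δ0 v=1 x=1 z=1 y=0 n0=0 u=1 clk=0 q=1 p=1 r=0
t12.Δ1 v=1 x=1 z=1 y=0 n0=0 u=1 clk=1 q=1 p=1 r=1
t12.Δ2 v=1 x=1 z=1 y=0 n0=1 u=1 clk=1 q=1 p=1 r=1
t12.Δ3 v=1 x=1 z=0 y=0 n0=1 u=0 clk=1 q=1 p=1 r=1
t13.Δ0 v=1 x=1 z=0 y=0 n0=1 u=0 clk=1 q=1 p=1 r=1
t13.Δ1 v=1 x=1 z=0 y=0 n0=1 u=0 clk=0 q=1 p=1 r=1
t14.Δ0 v=1 x=1 z=0 y=0 n0=1 u=0 clk=0 q=1 p=1 r=1
t14.Δ1 v=1 x=1 z=0 y=0 n0=1 u=0 clk=1 q=1 p=1 r=0
t14.Δ2 v=1 x=1 z=0 y=0 n0=0 u=0 clk=1 q=1 p=1 r=0
t14.Δ3 v=1 x=1 z=1 y=0 n0=0 u=1 clk=1 q=1 p=1 r=0
t15.Δ0 v=1 x=1 z=1 y=0 n0=0 u=1 clk=1 q=1 p=1 r=0
t15.Δ1 v=1 x=1 z=1 y=0 n0=0 u=1 clk=0 q=1 p=1 r=0
t16.Δ0 v=1 x=1 z=1 y=0 n0=0 u=1 clk=0 q=1 p=1 r=0
t16.Δ1 v=1 x=1 z=1 y=0 n0=0 u=1 clk=1 q=1 p=1 r=1
t16.Δ2 v=1 x=1 z=1 y=0 n0=1 u=1 clk=1 q=1 p=1 r=1
t16.Δ3 v=1 x=1 z=0 y=0 n0=1 u=0 clk=1 q=1 p=1 r=1
t17.Δ0 v=1 x=1 z=0 y=0 n0=1 u=0 clk=1 q=1 p=1 r=1
t17.Δ1 v=1 x=1 z=0 y=0 n0=1 u=0 clk=0 q=1 p=1 r=1
t18.Δ0 v=1 x=1 z=0 y=0 n0=1 u=0 clk=0 q=1 p=1 r=1
t18.Δ1 v=1 x=1 z=0 y=0 n0=1 u=0 clk=1 q=1 p=1 r=0
t18.Δ2 v=1 x=1 z=0 y=0 n0=0 u=0 clk=1 q=1 p=1 r=0
t18.Δ3 v=1 x=1 z=1 y=0 n0=0 u=1 clk=1 q=1 p=1 r=0

0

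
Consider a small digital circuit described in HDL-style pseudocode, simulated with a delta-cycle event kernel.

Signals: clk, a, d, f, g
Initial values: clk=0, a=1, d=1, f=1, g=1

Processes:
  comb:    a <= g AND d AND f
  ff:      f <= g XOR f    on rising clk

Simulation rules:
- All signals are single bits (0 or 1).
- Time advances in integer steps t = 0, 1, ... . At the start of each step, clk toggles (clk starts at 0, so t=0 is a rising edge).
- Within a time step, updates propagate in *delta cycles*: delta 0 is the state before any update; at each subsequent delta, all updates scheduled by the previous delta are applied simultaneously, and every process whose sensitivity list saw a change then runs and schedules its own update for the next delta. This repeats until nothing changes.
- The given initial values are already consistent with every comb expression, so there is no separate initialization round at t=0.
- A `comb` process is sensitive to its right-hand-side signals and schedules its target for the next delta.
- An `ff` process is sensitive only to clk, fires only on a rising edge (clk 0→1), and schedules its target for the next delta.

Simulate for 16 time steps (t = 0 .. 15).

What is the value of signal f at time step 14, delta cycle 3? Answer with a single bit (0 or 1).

1

t0.Δ0 a=1 clk=0 f=1 g=1 d=1
t0.Δ1 a=1 clk=1 f=1 g=1 d=1
t0.Δ2 a=1 clk=1 f=0 g=1 d=1
t0.Δ3 a=0 clk=1 f=0 g=1 d=1
t1.Δ0 a=0 clk=1 f=0 g=1 d=1
t1.Δ1 a=0 clk=0 f=0 g=1 d=1
t2.Δ0 a=0 clk=0 f=0 g=1 d=1
t2.Δ1 a=0 clk=1 f=0 g=1 d=1
t2.Δ2 a=0 clk=1 f=1 g=1 d=1
t2.Δ3 a=1 clk=1 f=1 g=1 d=1
t3.Δ0 a=1 clk=1 f=1 g=1 d=1
t3.Δ1 a=1 clk=0 f=1 g=1 d=1
t4.Δ0 a=1 clk=0 f=1 g=1 d=1
t4.Δ1 a=1 clk=1 f=1 g=1 d=1
t4.Δ2 a=1 clk=1 f=0 g=1 d=1
t4.Δ3 a=0 clk=1 f=0 g=1 d=1
t5.Δ0 a=0 clk=1 f=0 g=1 d=1
t5.Δ1 a=0 clk=0 f=0 g=1 d=1
t6.Δ0 a=0 clk=0 f=0 g=1 d=1
t6.Δ1 a=0 clk=1 f=0 g=1 d=1
t6.Δ2 a=0 clk=1 f=1 g=1 d=1
t6.Δ3 a=1 clk=1 f=1 g=1 d=1
t7.Δ0 a=1 clk=1 f=1 g=1 d=1
t7.Δ1 a=1 clk=0 f=1 g=1 d=1
t8.Δ0 a=1 clk=0 f=1 g=1 d=1
t8.Δ1 a=1 clk=1 f=1 g=1 d=1
t8.Δ2 a=1 clk=1 f=0 g=1 d=1
t8.Δ3 a=0 clk=1 f=0 g=1 d=1
t9.Δ0 a=0 clk=1 f=0 g=1 d=1
t9.Δ1 a=0 clk=0 f=0 g=1 d=1
t10.Δ0 a=0 clk=0 f=0 g=1 d=1
t10.Δ1 a=0 clk=1 f=0 g=1 d=1
t10.Δ2 a=0 clk=1 f=1 g=1 d=1
t10.Δ3 a=1 clk=1 f=1 g=1 d=1
t11.Δ0 a=1 clk=1 f=1 g=1 d=1
t11.Δ1 a=1 clk=0 f=1 g=1 d=1
t12.Δ0 a=1 clk=0 f=1 g=1 d=1
t12.Δ1 a=1 clk=1 f=1 g=1 d=1
t12.Δ2 a=1 clk=1 f=0 g=1 d=1
t12.Δ3 a=0 clk=1 f=0 g=1 d=1
t13.Δ0 a=0 clk=1 f=0 g=1 d=1
t13.Δ1 a=0 clk=0 f=0 g=1 d=1
t14.Δ0 a=0 clk=0 f=0 g=1 d=1
t14.Δ1 a=0 clk=1 f=0 g=1 d=1
t14.Δ2 a=0 clk=1 f=1 g=1 d=1
t14.Δ3 a=1 clk=1 f=1 g=1 d=1
t15.Δ0 a=1 clk=1 f=1 g=1 d=1
t15.Δ1 a=1 clk=0 f=1 g=1 d=1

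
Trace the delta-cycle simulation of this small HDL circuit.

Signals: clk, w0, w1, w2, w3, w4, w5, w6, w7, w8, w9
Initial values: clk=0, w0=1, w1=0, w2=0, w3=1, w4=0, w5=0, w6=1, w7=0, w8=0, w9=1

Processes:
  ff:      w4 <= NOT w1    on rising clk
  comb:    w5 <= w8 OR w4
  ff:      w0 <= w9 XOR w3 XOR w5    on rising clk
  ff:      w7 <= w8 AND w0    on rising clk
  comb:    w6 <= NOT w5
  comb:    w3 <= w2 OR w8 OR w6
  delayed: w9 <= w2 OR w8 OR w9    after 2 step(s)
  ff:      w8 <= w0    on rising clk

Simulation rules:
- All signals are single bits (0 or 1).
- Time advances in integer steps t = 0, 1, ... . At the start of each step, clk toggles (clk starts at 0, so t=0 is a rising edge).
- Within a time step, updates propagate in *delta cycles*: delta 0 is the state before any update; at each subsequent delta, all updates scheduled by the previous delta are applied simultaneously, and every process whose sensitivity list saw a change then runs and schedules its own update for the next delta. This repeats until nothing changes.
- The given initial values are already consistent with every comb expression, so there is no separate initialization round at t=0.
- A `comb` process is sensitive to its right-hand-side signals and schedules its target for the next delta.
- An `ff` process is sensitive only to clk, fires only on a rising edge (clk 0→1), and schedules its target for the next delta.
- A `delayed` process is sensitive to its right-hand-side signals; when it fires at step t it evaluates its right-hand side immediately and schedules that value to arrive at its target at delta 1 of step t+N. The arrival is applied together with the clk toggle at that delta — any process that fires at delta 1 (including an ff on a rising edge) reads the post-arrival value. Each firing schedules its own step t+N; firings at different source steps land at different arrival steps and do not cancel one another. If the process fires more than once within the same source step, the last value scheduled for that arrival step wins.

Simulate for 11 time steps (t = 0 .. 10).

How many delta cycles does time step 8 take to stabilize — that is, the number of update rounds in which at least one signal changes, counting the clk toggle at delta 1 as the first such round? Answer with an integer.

3

t0.Δ0 clk=0 w5=0 w7=0 w6=1 w2=0 w3=1 w4=0 w9=1 w1=0 w0=1 w8=0
t0.Δ1 clk=1 w5=0 w7=0 w6=1 w2=0 w3=1 w4=0 w9=1 w1=0 w0=1 w8=0
t0.Δ2 clk=1 w5=0 w7=0 w6=1 w2=0 w3=1 w4=1 w9=1 w1=0 w0=0 w8=1
t0.Δ3 clk=1 w5=1 w7=0 w6=1 w2=0 w3=1 w4=1 w9=1 w1=0 w0=0 w8=1
t0.Δ4 clk=1 w5=1 w7=0 w6=0 w2=0 w3=1 w4=1 w9=1 w1=0 w0=0 w8=1
t1.Δ0 clk=1 w5=1 w7=0 w6=0 w2=0 w3=1 w4=1 w9=1 w1=0 w0=0 w8=1
t1.Δ1 clk=0 w5=1 w7=0 w6=0 w2=0 w3=1 w4=1 w9=1 w1=0 w0=0 w8=1
t2.Δ0 clk=0 w5=1 w7=0 w6=0 w2=0 w3=1 w4=1 w9=1 w1=0 w0=0 w8=1
t2.Δ1 clk=1 w5=1 w7=0 w6=0 w2=0 w3=1 w4=1 w9=1 w1=0 w0=0 w8=1
t2.Δ2 clk=1 w5=1 w7=0 w6=0 w2=0 w3=1 w4=1 w9=1 w1=0 w0=1 w8=0
t2.Δ3 clk=1 w5=1 w7=0 w6=0 w2=0 w3=0 w4=1 w9=1 w1=0 w0=1 w8=0
t3.Δ0 clk=1 w5=1 w7=0 w6=0 w2=0 w3=0 w4=1 w9=1 w1=0 w0=1 w8=0
t3.Δ1 clk=0 w5=1 w7=0 w6=0 w2=0 w3=0 w4=1 w9=1 w1=0 w0=1 w8=0
t4.Δ0 clk=0 w5=1 w7=0 w6=0 w2=0 w3=0 w4=1 w9=1 w1=0 w0=1 w8=0
t4.Δ1 clk=1 w5=1 w7=0 w6=0 w2=0 w3=0 w4=1 w9=1 w1=0 w0=1 w8=0
t4.Δ2 clk=1 w5=1 w7=0 w6=0 w2=0 w3=0 w4=1 w9=1 w1=0 w0=0 w8=1
t4.Δ3 clk=1 w5=1 w7=0 w6=0 w2=0 w3=1 w4=1 w9=1 w1=0 w0=0 w8=1
t5.Δ0 clk=1 w5=1 w7=0 w6=0 w2=0 w3=1 w4=1 w9=1 w1=0 w0=0 w8=1
t5.Δ1 clk=0 w5=1 w7=0 w6=0 w2=0 w3=1 w4=1 w9=1 w1=0 w0=0 w8=1
t6.Δ0 clk=0 w5=1 w7=0 w6=0 w2=0 w3=1 w4=1 w9=1 w1=0 w0=0 w8=1
t6.Δ1 clk=1 w5=1 w7=0 w6=0 w2=0 w3=1 w4=1 w9=1 w1=0 w0=0 w8=1
t6.Δ2 clk=1 w5=1 w7=0 w6=0 w2=0 w3=1 w4=1 w9=1 w1=0 w0=1 w8=0
t6.Δ3 clk=1 w5=1 w7=0 w6=0 w2=0 w3=0 w4=1 w9=1 w1=0 w0=1 w8=0
t7.Δ0 clk=1 w5=1 w7=0 w6=0 w2=0 w3=0 w4=1 w9=1 w1=0 w0=1 w8=0
t7.Δ1 clk=0 w5=1 w7=0 w6=0 w2=0 w3=0 w4=1 w9=1 w1=0 w0=1 w8=0
t8.Δ0 clk=0 w5=1 w7=0 w6=0 w2=0 w3=0 w4=1 w9=1 w1=0 w0=1 w8=0
t8.Δ1 clk=1 w5=1 w7=0 w6=0 w2=0 w3=0 w4=1 w9=1 w1=0 w0=1 w8=0
t8.Δ2 clk=1 w5=1 w7=0 w6=0 w2=0 w3=0 w4=1 w9=1 w1=0 w0=0 w8=1
t8.Δ3 clk=1 w5=1 w7=0 w6=0 w2=0 w3=1 w4=1 w9=1 w1=0 w0=0 w8=1
t9.Δ0 clk=1 w5=1 w7=0 w6=0 w2=0 w3=1 w4=1 w9=1 w1=0 w0=0 w8=1
t9.Δ1 clk=0 w5=1 w7=0 w6=0 w2=0 w3=1 w4=1 w9=1 w1=0 w0=0 w8=1
t10.Δ0 clk=0 w5=1 w7=0 w6=0 w2=0 w3=1 w4=1 w9=1 w1=0 w0=0 w8=1
t10.Δ1 clk=1 w5=1 w7=0 w6=0 w2=0 w3=1 w4=1 w9=1 w1=0 w0=0 w8=1
t10.Δ2 clk=1 w5=1 w7=0 w6=0 w2=0 w3=1 w4=1 w9=1 w1=0 w0=1 w8=0
t10.Δ3 clk=1 w5=1 w7=0 w6=0 w2=0 w3=0 w4=1 w9=1 w1=0 w0=1 w8=0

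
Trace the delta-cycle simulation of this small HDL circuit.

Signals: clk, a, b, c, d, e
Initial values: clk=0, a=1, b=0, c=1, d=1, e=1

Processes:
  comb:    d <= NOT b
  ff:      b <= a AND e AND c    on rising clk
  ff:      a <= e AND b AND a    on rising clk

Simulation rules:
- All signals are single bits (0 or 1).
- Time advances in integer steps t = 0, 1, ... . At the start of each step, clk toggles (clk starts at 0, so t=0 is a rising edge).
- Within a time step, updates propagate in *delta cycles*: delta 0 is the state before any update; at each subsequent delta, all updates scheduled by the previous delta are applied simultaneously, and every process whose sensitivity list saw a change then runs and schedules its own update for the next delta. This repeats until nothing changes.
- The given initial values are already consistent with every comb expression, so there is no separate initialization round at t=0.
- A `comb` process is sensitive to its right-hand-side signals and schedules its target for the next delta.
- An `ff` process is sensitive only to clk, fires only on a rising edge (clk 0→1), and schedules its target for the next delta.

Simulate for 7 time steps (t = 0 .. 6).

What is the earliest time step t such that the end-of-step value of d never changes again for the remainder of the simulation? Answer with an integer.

t0.Δ0 a=1 c=1 e=1 d=1 b=0 clk=0
t0.Δ1 a=1 c=1 e=1 d=1 b=0 clk=1
t0.Δ2 a=0 c=1 e=1 d=1 b=1 clk=1
t0.Δ3 a=0 c=1 e=1 d=0 b=1 clk=1
t1.Δ0 a=0 c=1 e=1 d=0 b=1 clk=1
t1.Δ1 a=0 c=1 e=1 d=0 b=1 clk=0
t2.Δ0 a=0 c=1 e=1 d=0 b=1 clk=0
t2.Δ1 a=0 c=1 e=1 d=0 b=1 clk=1
t2.Δ2 a=0 c=1 e=1 d=0 b=0 clk=1
t2.Δ3 a=0 c=1 e=1 d=1 b=0 clk=1
t3.Δ0 a=0 c=1 e=1 d=1 b=0 clk=1
t3.Δ1 a=0 c=1 e=1 d=1 b=0 clk=0
t4.Δ0 a=0 c=1 e=1 d=1 b=0 clk=0
t4.Δ1 a=0 c=1 e=1 d=1 b=0 clk=1
t5.Δ0 a=0 c=1 e=1 d=1 b=0 clk=1
t5.Δ1 a=0 c=1 e=1 d=1 b=0 clk=0
t6.Δ0 a=0 c=1 e=1 d=1 b=0 clk=0
t6.Δ1 a=0 c=1 e=1 d=1 b=0 clk=1

2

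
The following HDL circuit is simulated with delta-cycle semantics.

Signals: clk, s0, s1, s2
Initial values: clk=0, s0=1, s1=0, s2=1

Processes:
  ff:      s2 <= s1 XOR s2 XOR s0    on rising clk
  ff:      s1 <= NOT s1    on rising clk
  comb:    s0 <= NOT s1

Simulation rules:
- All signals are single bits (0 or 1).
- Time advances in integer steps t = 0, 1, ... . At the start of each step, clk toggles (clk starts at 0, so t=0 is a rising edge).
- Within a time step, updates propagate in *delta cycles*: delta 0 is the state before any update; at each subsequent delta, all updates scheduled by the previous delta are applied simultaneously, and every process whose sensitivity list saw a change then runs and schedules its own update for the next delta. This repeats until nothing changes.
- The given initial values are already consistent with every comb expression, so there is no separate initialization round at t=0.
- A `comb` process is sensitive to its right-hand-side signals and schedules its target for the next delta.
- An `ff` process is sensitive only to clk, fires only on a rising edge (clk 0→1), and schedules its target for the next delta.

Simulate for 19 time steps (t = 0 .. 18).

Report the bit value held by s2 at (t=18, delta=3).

1

t0.Δ0 s0=1 clk=0 s1=0 s2=1
t0.Δ1 s0=1 clk=1 s1=0 s2=1
t0.Δ2 s0=1 clk=1 s1=1 s2=0
t0.Δ3 s0=0 clk=1 s1=1 s2=0
t1.Δ0 s0=0 clk=1 s1=1 s2=0
t1.Δ1 s0=0 clk=0 s1=1 s2=0
t2.Δ0 s0=0 clk=0 s1=1 s2=0
t2.Δ1 s0=0 clk=1 s1=1 s2=0
t2.Δ2 s0=0 clk=1 s1=0 s2=1
t2.Δ3 s0=1 clk=1 s1=0 s2=1
t3.Δ0 s0=1 clk=1 s1=0 s2=1
t3.Δ1 s0=1 clk=0 s1=0 s2=1
t4.Δ0 s0=1 clk=0 s1=0 s2=1
t4.Δ1 s0=1 clk=1 s1=0 s2=1
t4.Δ2 s0=1 clk=1 s1=1 s2=0
t4.Δ3 s0=0 clk=1 s1=1 s2=0
t5.Δ0 s0=0 clk=1 s1=1 s2=0
t5.Δ1 s0=0 clk=0 s1=1 s2=0
t6.Δ0 s0=0 clk=0 s1=1 s2=0
t6.Δ1 s0=0 clk=1 s1=1 s2=0
t6.Δ2 s0=0 clk=1 s1=0 s2=1
t6.Δ3 s0=1 clk=1 s1=0 s2=1
t7.Δ0 s0=1 clk=1 s1=0 s2=1
t7.Δ1 s0=1 clk=0 s1=0 s2=1
t8.Δ0 s0=1 clk=0 s1=0 s2=1
t8.Δ1 s0=1 clk=1 s1=0 s2=1
t8.Δ2 s0=1 clk=1 s1=1 s2=0
t8.Δ3 s0=0 clk=1 s1=1 s2=0
t9.Δ0 s0=0 clk=1 s1=1 s2=0
t9.Δ1 s0=0 clk=0 s1=1 s2=0
t10.Δ0 s0=0 clk=0 s1=1 s2=0
t10.Δ1 s0=0 clk=1 s1=1 s2=0
t10.Δ2 s0=0 clk=1 s1=0 s2=1
t10.Δ3 s0=1 clk=1 s1=0 s2=1
t11.Δ0 s0=1 clk=1 s1=0 s2=1
t11.Δ1 s0=1 clk=0 s1=0 s2=1
t12.Δ0 s0=1 clk=0 s1=0 s2=1
t12.Δ1 s0=1 clk=1 s1=0 s2=1
t12.Δ2 s0=1 clk=1 s1=1 s2=0
t12.Δ3 s0=0 clk=1 s1=1 s2=0
t13.Δ0 s0=0 clk=1 s1=1 s2=0
t13.Δ1 s0=0 clk=0 s1=1 s2=0
t14.Δ0 s0=0 clk=0 s1=1 s2=0
t14.Δ1 s0=0 clk=1 s1=1 s2=0
t14.Δ2 s0=0 clk=1 s1=0 s2=1
t14.Δ3 s0=1 clk=1 s1=0 s2=1
t15.Δ0 s0=1 clk=1 s1=0 s2=1
t15.Δ1 s0=1 clk=0 s1=0 s2=1
t16.Δ0 s0=1 clk=0 s1=0 s2=1
t16.Δ1 s0=1 clk=1 s1=0 s2=1
t16.Δ2 s0=1 clk=1 s1=1 s2=0
t16.Δ3 s0=0 clk=1 s1=1 s2=0
t17.Δ0 s0=0 clk=1 s1=1 s2=0
t17.Δ1 s0=0 clk=0 s1=1 s2=0
t18.Δ0 s0=0 clk=0 s1=1 s2=0
t18.Δ1 s0=0 clk=1 s1=1 s2=0
t18.Δ2 s0=0 clk=1 s1=0 s2=1
t18.Δ3 s0=1 clk=1 s1=0 s2=1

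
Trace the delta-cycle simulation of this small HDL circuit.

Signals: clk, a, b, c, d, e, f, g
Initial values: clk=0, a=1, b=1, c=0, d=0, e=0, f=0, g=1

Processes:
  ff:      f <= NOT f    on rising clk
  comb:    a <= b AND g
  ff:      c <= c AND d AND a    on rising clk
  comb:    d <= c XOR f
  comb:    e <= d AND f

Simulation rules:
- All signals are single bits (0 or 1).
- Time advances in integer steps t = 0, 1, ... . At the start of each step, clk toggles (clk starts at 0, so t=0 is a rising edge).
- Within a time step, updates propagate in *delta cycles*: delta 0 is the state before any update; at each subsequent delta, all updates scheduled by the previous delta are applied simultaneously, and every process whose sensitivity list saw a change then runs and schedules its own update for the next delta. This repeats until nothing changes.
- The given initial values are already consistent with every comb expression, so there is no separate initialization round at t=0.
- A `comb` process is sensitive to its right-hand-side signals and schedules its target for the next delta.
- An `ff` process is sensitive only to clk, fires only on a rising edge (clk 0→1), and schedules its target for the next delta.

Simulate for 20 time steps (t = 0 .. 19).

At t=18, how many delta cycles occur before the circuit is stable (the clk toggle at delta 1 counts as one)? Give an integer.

t=0 Δ0: b=1 d=0 f=0 clk=0 a=1 g=1 e=0 c=0
  Δ1: clk:0→1
  Δ2: f:0→1
  Δ3: d:0→1
  Δ4: e:0→1
  (4Δ to stable)
t=1 Δ0: b=1 d=1 f=1 clk=1 a=1 g=1 e=1 c=0
  Δ1: clk:1→0
  (1Δ to stable)
t=2 Δ0: b=1 d=1 f=1 clk=0 a=1 g=1 e=1 c=0
  Δ1: clk:0→1
  Δ2: f:1→0
  Δ3: d:1→0, e:1→0
  (3Δ to stable)
t=3 Δ0: b=1 d=0 f=0 clk=1 a=1 g=1 e=0 c=0
  Δ1: clk:1→0
  (1Δ to stable)
t=4 Δ0: b=1 d=0 f=0 clk=0 a=1 g=1 e=0 c=0
  Δ1: clk:0→1
  Δ2: f:0→1
  Δ3: d:0→1
  Δ4: e:0→1
  (4Δ to stable)
t=5 Δ0: b=1 d=1 f=1 clk=1 a=1 g=1 e=1 c=0
  Δ1: clk:1→0
  (1Δ to stable)
t=6 Δ0: b=1 d=1 f=1 clk=0 a=1 g=1 e=1 c=0
  Δ1: clk:0→1
  Δ2: f:1→0
  Δ3: d:1→0, e:1→0
  (3Δ to stable)
t=7 Δ0: b=1 d=0 f=0 clk=1 a=1 g=1 e=0 c=0
  Δ1: clk:1→0
  (1Δ to stable)
t=8 Δ0: b=1 d=0 f=0 clk=0 a=1 g=1 e=0 c=0
  Δ1: clk:0→1
  Δ2: f:0→1
  Δ3: d:0→1
  Δ4: e:0→1
  (4Δ to stable)
t=9 Δ0: b=1 d=1 f=1 clk=1 a=1 g=1 e=1 c=0
  Δ1: clk:1→0
  (1Δ to stable)
t=10 Δ0: b=1 d=1 f=1 clk=0 a=1 g=1 e=1 c=0
  Δ1: clk:0→1
  Δ2: f:1→0
  Δ3: d:1→0, e:1→0
  (3Δ to stable)
t=11 Δ0: b=1 d=0 f=0 clk=1 a=1 g=1 e=0 c=0
  Δ1: clk:1→0
  (1Δ to stable)
t=12 Δ0: b=1 d=0 f=0 clk=0 a=1 g=1 e=0 c=0
  Δ1: clk:0→1
  Δ2: f:0→1
  Δ3: d:0→1
  Δ4: e:0→1
  (4Δ to stable)
t=13 Δ0: b=1 d=1 f=1 clk=1 a=1 g=1 e=1 c=0
  Δ1: clk:1→0
  (1Δ to stable)
t=14 Δ0: b=1 d=1 f=1 clk=0 a=1 g=1 e=1 c=0
  Δ1: clk:0→1
  Δ2: f:1→0
  Δ3: d:1→0, e:1→0
  (3Δ to stable)
t=15 Δ0: b=1 d=0 f=0 clk=1 a=1 g=1 e=0 c=0
  Δ1: clk:1→0
  (1Δ to stable)
t=16 Δ0: b=1 d=0 f=0 clk=0 a=1 g=1 e=0 c=0
  Δ1: clk:0→1
  Δ2: f:0→1
  Δ3: d:0→1
  Δ4: e:0→1
  (4Δ to stable)
t=17 Δ0: b=1 d=1 f=1 clk=1 a=1 g=1 e=1 c=0
  Δ1: clk:1→0
  (1Δ to stable)
t=18 Δ0: b=1 d=1 f=1 clk=0 a=1 g=1 e=1 c=0
  Δ1: clk:0→1
  Δ2: f:1→0
  Δ3: d:1→0, e:1→0
  (3Δ to stable)
t=19 Δ0: b=1 d=0 f=0 clk=1 a=1 g=1 e=0 c=0
  Δ1: clk:1→0
  (1Δ to stable)

3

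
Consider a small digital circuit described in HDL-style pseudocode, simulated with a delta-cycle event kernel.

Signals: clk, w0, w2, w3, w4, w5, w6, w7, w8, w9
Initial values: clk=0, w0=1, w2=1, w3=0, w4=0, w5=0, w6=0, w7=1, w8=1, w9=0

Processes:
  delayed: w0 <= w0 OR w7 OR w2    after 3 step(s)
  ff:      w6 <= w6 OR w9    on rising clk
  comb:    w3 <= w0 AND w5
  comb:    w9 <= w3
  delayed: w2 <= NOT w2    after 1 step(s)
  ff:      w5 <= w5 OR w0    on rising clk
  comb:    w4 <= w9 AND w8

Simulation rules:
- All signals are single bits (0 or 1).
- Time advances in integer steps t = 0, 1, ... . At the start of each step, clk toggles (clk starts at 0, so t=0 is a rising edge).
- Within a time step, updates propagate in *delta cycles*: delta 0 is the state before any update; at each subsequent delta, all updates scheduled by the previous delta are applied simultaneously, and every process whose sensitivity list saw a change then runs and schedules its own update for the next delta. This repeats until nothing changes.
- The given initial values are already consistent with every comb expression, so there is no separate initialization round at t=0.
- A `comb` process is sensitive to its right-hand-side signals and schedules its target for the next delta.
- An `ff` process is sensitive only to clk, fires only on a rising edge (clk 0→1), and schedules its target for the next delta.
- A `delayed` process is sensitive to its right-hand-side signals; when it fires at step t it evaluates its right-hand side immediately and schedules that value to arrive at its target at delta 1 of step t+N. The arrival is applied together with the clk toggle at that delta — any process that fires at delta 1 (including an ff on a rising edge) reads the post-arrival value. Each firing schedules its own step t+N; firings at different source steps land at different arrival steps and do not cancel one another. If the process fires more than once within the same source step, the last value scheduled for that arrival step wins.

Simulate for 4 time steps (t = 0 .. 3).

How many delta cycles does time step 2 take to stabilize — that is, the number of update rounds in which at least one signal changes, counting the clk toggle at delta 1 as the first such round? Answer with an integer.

[bits: w3,clk,w7,w5,w4,w8,w9,w6,w2,w0]
t=0: Δ0=0010010011 Δ1=0110010011 Δ2=0111010011 Δ3=1111010011 Δ4=1111011011 Δ5=1111111011 | 5Δ
t=1: Δ0=1111111011 Δ1=1011111011 | 1Δ
t=2: Δ0=1011111011 Δ1=1111111011 Δ2=1111111111 | 2Δ
t=3: Δ0=1111111111 Δ1=1011111111 | 1Δ

2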